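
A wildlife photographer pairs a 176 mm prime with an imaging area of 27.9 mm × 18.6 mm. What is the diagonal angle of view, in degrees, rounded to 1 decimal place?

10.9°

Sensor diagonal = √(27.9² + 18.6²) = √1124.3700 ≈ 33.5316 mm.
Angle of view α = 2·arctan(d/2f) with d = 33.5316 mm and f = 176 mm.
d/2f = 0.09526; arctan(0.09526) ≈ 5.4416°, so α ≈ 10.8832°.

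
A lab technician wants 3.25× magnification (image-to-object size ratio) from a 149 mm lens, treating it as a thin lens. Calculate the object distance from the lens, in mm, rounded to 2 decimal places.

With m = dᵢ/dₒ and 1/f = 1/dₒ + 1/dᵢ, substituting dᵢ = m·dₒ gives 1/f = (1 + 1/m)/dₒ, hence dₒ = f·(1 + 1/m).
dₒ = 149 × (1 + 1/3.25) = 149 × 1.30769 ≈ 194.846 mm.

194.85 mm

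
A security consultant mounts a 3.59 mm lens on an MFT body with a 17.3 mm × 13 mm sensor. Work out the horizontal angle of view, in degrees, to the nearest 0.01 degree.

Angle of view α = 2·arctan(w/2f) with w = 17.3 mm and f = 3.59 mm.
w/2f = 2.40947; arctan(2.40947) ≈ 67.4601°, so α ≈ 134.9203°.

134.92°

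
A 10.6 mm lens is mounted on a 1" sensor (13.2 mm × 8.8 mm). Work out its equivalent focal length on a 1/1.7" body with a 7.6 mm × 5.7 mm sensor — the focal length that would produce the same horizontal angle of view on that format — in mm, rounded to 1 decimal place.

Equal angle of view means equal width/f ratio, so f₂ = f₁ · (width₂/width₁) = 10.6 × 7.6/13.2.
f₂ = 10.6 × 0.57576 ≈ 6.103 mm.

6.1 mm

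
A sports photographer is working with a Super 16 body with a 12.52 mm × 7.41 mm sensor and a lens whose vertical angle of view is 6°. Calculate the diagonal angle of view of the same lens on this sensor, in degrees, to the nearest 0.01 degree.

From the vertical AOV: f = 7.41 / (2·tan(3°)) = 7.41 / 0.10482 ≈ 70.6956 mm.
Sensor diagonal = √(12.52² + 7.41²) = √211.6585 ≈ 14.5485 mm.
Diagonal AOV = 2·arctan(14.5485 / (2 × 70.6956)) = 2·arctan(0.10290) ≈ 11.7496°.

11.75°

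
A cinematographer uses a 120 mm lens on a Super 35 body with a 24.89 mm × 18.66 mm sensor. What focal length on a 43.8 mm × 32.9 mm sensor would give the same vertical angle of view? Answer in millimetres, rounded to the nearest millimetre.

212 mm

Equal angle of view means equal height/f ratio, so f₂ = f₁ · (height₂/height₁) = 120 × 32.9/18.66.
f₂ = 120 × 1.76313 ≈ 211.576 mm.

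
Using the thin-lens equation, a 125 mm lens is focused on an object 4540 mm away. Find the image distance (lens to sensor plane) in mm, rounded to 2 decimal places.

1/dᵢ = 1/f − 1/dₒ = 1/125 − 1/4540 = 0.0077797 mm⁻¹.
dᵢ = 1/0.0077797 ≈ 128.5391 mm.

128.54 mm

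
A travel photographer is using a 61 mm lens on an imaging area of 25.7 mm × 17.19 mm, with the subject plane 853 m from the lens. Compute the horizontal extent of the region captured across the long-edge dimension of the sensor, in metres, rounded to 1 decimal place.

dₒ: 853 m = 853000 mm.
Similar triangles through the lens centre give W/dₒ = w/dᵢ; with 1/f = 1/dₒ + 1/dᵢ this gives W = w·(dₒ − f)/f.
W = 25.7 mm × (853000 − 61) / 61 = 25.7 × 13982.6066 ≈ 359352.989 mm = 359.353 m.

359.4 m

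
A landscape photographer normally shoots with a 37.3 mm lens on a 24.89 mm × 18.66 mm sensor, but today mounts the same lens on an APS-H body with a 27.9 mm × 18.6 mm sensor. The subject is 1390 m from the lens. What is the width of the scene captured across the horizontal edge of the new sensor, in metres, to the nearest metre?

1040 m

The focal length stays 37.3 mm; the relevant sensor dimension is now w = 27.9 mm. Object distance dₒ = 1390 m = 1.39e+06 mm.
Thin-lens field width W = w·(dₒ − f)/f = 27.9 × (1.39e+06 − 37.3)/37.3 ≈ 1039677.194 mm = 1039.68 m.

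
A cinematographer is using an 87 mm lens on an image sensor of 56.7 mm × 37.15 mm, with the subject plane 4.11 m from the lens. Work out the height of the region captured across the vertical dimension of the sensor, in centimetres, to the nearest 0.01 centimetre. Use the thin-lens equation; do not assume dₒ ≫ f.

dₒ: 4.11 m = 4110 mm.
Similar triangles through the lens centre give W/dₒ = h/dᵢ; with 1/f = 1/dₒ + 1/dᵢ this gives W = h·(dₒ − f)/f.
W = 37.15 mm × (4110 − 87) / 87 = 37.15 × 46.2414 ≈ 1717.867 mm = 171.787 cm.

171.79 cm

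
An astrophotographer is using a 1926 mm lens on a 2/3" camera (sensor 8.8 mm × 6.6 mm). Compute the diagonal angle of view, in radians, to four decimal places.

0.0057 rad

Sensor diagonal = √(8.8² + 6.6²) = √121.0000 ≈ 11.0000 mm.
Angle of view α = 2·arctan(d/2f) with d = 11.0000 mm and f = 1926 mm.
d/2f = 0.00286; arctan(0.00286) ≈ 0.0029 rad, so α ≈ 0.0057 rad.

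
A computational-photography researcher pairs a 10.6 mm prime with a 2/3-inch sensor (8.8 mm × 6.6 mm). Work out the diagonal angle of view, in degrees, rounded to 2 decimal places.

Sensor diagonal = √(8.8² + 6.6²) = √121.0000 ≈ 11.0000 mm.
Angle of view α = 2·arctan(d/2f) with d = 11.0000 mm and f = 10.6 mm.
d/2f = 0.51887; arctan(0.51887) ≈ 27.4234°, so α ≈ 54.8467°.

54.85°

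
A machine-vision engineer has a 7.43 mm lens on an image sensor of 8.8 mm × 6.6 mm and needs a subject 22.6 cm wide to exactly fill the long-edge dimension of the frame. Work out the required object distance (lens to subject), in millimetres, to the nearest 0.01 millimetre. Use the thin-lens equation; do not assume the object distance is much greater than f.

198.25 mm

W: 22.6 cm = 226 mm.
Magnification m = w/W = dᵢ/dₒ; combined with 1/f = 1/dₒ + 1/dᵢ this gives dₒ = f·(1 + W/w).
dₒ = 7.43 mm × (1 + 226/8.8) = 7.43 × 26.6818 ≈ 198.246 mm.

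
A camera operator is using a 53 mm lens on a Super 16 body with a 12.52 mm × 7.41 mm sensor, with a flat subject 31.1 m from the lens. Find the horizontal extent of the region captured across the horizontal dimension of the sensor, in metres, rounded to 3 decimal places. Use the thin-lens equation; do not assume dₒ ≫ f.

7.334 m

dₒ: 31.1 m = 31100 mm.
Similar triangles through the lens centre give W/dₒ = w/dᵢ; with 1/f = 1/dₒ + 1/dᵢ this gives W = w·(dₒ − f)/f.
W = 12.52 mm × (31100 − 53) / 53 = 12.52 × 585.7925 ≈ 7334.122 mm = 7.33412 m.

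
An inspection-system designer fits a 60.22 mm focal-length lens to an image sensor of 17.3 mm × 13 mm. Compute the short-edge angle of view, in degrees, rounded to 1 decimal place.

12.3°

Angle of view α = 2·arctan(h/2f) with h = 13 mm and f = 60.22 mm.
h/2f = 0.10794; arctan(0.10794) ≈ 6.1605°, so α ≈ 12.3210°.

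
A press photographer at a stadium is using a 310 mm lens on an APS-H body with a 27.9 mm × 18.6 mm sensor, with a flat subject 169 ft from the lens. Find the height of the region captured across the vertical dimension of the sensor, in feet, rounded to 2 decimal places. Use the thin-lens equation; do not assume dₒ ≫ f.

dₒ: 169 ft × 304.8 mm/ft = 51511.20 mm.
Similar triangles through the lens centre give W/dₒ = h/dᵢ; with 1/f = 1/dₒ + 1/dᵢ this gives W = h·(dₒ − f)/f.
W = 18.6 mm × (51511.2 − 310) / 310 = 18.6 × 165.1652 ≈ 3072.072 mm = 3072.072/304.8 ft = 10.079 ft.

10.08 ft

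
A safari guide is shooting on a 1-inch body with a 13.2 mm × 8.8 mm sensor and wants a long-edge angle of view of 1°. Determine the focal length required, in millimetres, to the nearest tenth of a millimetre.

From α = 2·arctan(w/2f) we get f = w / (2·tan(α/2)).
With w = 13.2 mm and α/2 = 0.5°, tan(α/2) ≈ 0.00873, so f ≈ 13.2 / 0.01745 ≈ 756.2851 mm.

756.3 mm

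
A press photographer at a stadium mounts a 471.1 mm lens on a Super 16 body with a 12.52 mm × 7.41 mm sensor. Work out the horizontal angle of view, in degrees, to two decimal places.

Angle of view α = 2·arctan(w/2f) with w = 12.52 mm and f = 471.1 mm.
w/2f = 0.01329; arctan(0.01329) ≈ 0.7613°, so α ≈ 1.5226°.

1.52°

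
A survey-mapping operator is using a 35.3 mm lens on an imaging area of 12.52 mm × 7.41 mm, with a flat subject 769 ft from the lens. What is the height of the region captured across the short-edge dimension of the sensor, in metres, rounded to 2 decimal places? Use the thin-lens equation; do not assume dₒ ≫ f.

49.19 m

dₒ: 769 ft × 304.8 mm/ft = 234391.19 mm.
Similar triangles through the lens centre give W/dₒ = h/dᵢ; with 1/f = 1/dₒ + 1/dᵢ this gives W = h·(dₒ − f)/f.
W = 7.41 mm × (234391 − 35.3) / 35.3 = 7.41 × 6638.9771 ≈ 49194.820 mm = 49.1948 m.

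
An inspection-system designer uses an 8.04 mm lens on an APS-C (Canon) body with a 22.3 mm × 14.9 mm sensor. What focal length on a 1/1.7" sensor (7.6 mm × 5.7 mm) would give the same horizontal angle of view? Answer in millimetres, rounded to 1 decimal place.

2.7 mm

Equal angle of view means equal width/f ratio, so f₂ = f₁ · (width₂/width₁) = 8.04 × 7.6/22.3.
f₂ = 8.04 × 0.34081 ≈ 2.740 mm.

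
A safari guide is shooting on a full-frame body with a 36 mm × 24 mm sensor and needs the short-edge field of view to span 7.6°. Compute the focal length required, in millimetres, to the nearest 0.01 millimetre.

180.67 mm

From α = 2·arctan(h/2f) we get f = h / (2·tan(α/2)).
With h = 24 mm and α/2 = 3.8°, tan(α/2) ≈ 0.06642, so f ≈ 24 / 0.13284 ≈ 180.6687 mm.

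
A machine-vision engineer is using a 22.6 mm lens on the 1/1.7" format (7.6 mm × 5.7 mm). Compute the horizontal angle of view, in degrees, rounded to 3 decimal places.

19.089°

Angle of view α = 2·arctan(w/2f) with w = 7.6 mm and f = 22.6 mm.
w/2f = 0.16814; arctan(0.16814) ≈ 9.5445°, so α ≈ 19.0891°.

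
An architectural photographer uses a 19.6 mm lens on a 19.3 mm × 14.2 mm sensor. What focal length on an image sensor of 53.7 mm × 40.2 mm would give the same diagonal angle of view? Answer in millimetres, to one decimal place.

54.9 mm

Sensor diagonal = √(19.3² + 14.2²) = √574.1300 ≈ 23.9610 mm.
Sensor diagonal = √(53.7² + 40.2²) = √4499.7300 ≈ 67.0800 mm.
Equal angle of view means equal diagonal/f ratio, so f₂ = f₁ · (diagonal₂/diagonal₁) = 19.6 × 67.0800/23.9610.
f₂ = 19.6 × 2.79955 ≈ 54.871 mm.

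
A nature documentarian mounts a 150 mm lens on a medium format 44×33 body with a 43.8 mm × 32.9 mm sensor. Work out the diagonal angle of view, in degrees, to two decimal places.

20.70°

Sensor diagonal = √(43.8² + 32.9²) = √3000.8500 ≈ 54.7800 mm.
Angle of view α = 2·arctan(d/2f) with d = 54.7800 mm and f = 150 mm.
d/2f = 0.18260; arctan(0.18260) ≈ 10.3482°, so α ≈ 20.6964°.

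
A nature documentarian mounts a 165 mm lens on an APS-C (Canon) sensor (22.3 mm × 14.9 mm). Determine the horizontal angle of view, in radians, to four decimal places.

0.1349 rad

Angle of view α = 2·arctan(w/2f) with w = 22.3 mm and f = 165 mm.
w/2f = 0.06758; arctan(0.06758) ≈ 0.0675 rad, so α ≈ 0.1349 rad.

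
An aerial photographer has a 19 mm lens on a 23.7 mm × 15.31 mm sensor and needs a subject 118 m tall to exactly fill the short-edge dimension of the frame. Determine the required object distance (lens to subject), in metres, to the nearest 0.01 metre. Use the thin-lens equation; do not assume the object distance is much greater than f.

W: 118 m = 118000 mm.
Magnification m = h/W = dᵢ/dₒ; combined with 1/f = 1/dₒ + 1/dᵢ this gives dₒ = f·(1 + W/h).
dₒ = 19 mm × (1 + 118000/15.31) = 19 × 7708.3808 ≈ 146459.235 mm = 146.459 m.

146.46 m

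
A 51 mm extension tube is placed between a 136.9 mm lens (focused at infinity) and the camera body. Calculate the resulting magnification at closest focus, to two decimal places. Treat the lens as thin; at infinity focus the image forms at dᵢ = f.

0.37×

The tube moves the image plane from f to f + e, so dᵢ = 136.9 + 51 = 187.9 mm. Focus is achieved when 1/f = 1/dₒ + 1/dᵢ, giving dₒ = 1/(1/f − 1/(f+e)).
Magnification m = dᵢ/dₒ = (f+e)·(1/f − 1/(f+e)) = e/f = 51/136.9 ≈ 0.3725.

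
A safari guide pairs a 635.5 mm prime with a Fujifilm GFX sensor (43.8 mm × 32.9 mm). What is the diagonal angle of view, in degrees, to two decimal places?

Sensor diagonal = √(43.8² + 32.9²) = √3000.8500 ≈ 54.7800 mm.
Angle of view α = 2·arctan(d/2f) with d = 54.7800 mm and f = 635.5 mm.
d/2f = 0.04310; arctan(0.04310) ≈ 2.4679°, so α ≈ 4.9358°.

4.94°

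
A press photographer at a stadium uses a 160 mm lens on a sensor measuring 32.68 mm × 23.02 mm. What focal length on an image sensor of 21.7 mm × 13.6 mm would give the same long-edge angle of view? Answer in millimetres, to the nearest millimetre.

Equal angle of view means equal width/f ratio, so f₂ = f₁ · (width₂/width₁) = 160 × 21.7/32.68.
f₂ = 160 × 0.66401 ≈ 106.242 mm.

106 mm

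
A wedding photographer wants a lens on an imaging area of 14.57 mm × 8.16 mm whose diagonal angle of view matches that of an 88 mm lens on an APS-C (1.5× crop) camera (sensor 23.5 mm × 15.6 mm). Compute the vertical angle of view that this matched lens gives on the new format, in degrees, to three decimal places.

8.956°

Sensor diagonal = √(23.5² + 15.6²) = √795.6100 ≈ 28.2066 mm.
Sensor diagonal = √(14.57² + 8.16²) = √278.8705 ≈ 16.6994 mm.
Equal diagonal AOV ⇒ f₂ = f₁ · 16.6994/28.2066 = 88 × 0.59204 ≈ 52.0995 mm.
Vertical AOV on the new format = 2·arctan(8.16 / (2 × 52.0995)) = 2·arctan(0.07831) ≈ 8.9556°.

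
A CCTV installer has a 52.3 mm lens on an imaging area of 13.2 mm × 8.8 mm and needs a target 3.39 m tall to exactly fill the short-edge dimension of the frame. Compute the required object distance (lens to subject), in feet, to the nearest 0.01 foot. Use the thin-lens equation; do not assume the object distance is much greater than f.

66.27 ft

W: 3.39 m = 3390 mm.
Magnification m = h/W = dᵢ/dₒ; combined with 1/f = 1/dₒ + 1/dᵢ this gives dₒ = f·(1 + W/h).
dₒ = 52.3 mm × (1 + 3390/8.8) = 52.3 × 386.2273 ≈ 20199.686 mm = 20199.686/304.8 ft = 66.2719 ft.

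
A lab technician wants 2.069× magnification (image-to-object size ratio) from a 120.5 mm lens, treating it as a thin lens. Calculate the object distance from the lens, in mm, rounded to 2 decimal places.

With m = dᵢ/dₒ and 1/f = 1/dₒ + 1/dᵢ, substituting dᵢ = m·dₒ gives 1/f = (1 + 1/m)/dₒ, hence dₒ = f·(1 + 1/m).
dₒ = 120.5 × (1 + 1/2.069) = 120.5 × 1.48333 ≈ 178.741 mm.

178.74 mm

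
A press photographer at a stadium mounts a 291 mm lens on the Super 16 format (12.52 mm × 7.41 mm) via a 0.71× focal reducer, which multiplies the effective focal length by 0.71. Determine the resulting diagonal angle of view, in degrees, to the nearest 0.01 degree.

Effective focal length f = 291 × 0.71 = 206.61 mm.
Sensor diagonal = √(12.52² + 7.41²) = √211.6585 ≈ 14.5485 mm.
α = 2·arctan(14.548 / (2 × 206.61)) = 2·arctan(0.03521) ≈ 4.0328°.

4.03°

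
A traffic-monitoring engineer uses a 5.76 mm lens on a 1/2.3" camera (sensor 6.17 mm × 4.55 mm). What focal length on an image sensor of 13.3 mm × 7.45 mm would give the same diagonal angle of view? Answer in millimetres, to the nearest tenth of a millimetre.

Sensor diagonal = √(6.17² + 4.55²) = √58.7714 ≈ 7.6663 mm.
Sensor diagonal = √(13.3² + 7.45²) = √232.3925 ≈ 15.2444 mm.
Equal angle of view means equal diagonal/f ratio, so f₂ = f₁ · (diagonal₂/diagonal₁) = 5.76 × 15.2444/7.6663.
f₂ = 5.76 × 1.98851 ≈ 11.454 mm.

11.5 mm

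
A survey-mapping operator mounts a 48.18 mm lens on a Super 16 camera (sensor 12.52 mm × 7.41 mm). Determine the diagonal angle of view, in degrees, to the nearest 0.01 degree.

Sensor diagonal = √(12.52² + 7.41²) = √211.6585 ≈ 14.5485 mm.
Angle of view α = 2·arctan(d/2f) with d = 14.5485 mm and f = 48.18 mm.
d/2f = 0.15098; arctan(0.15098) ≈ 8.5857°, so α ≈ 17.1714°.

17.17°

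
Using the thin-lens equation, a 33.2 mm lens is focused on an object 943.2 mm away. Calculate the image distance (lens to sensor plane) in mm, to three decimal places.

34.411 mm

1/dᵢ = 1/f − 1/dₒ = 1/33.2 − 1/943.2 = 0.0290603 mm⁻¹.
dᵢ = 1/0.0290603 ≈ 34.4113 mm.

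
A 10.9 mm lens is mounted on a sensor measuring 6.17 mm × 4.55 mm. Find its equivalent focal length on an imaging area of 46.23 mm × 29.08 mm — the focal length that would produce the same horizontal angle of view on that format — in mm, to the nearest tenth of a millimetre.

Equal angle of view means equal width/f ratio, so f₂ = f₁ · (width₂/width₁) = 10.9 × 46.23/6.17.
f₂ = 10.9 × 7.49271 ≈ 81.671 mm.

81.7 mm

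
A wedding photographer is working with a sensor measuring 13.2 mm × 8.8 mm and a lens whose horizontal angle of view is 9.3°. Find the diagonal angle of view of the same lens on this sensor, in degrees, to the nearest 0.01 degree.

11.17°

From the horizontal AOV: f = 13.2 / (2·tan(4.65°)) = 13.2 / 0.16267 ≈ 81.1444 mm.
Sensor diagonal = √(13.2² + 8.8²) = √251.6800 ≈ 15.8644 mm.
Diagonal AOV = 2·arctan(15.8644 / (2 × 81.1444)) = 2·arctan(0.09775) ≈ 11.1663°.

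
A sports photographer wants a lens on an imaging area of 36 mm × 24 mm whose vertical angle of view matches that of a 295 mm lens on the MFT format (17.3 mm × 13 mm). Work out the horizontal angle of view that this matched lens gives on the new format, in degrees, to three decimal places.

Equal vertical AOV ⇒ f₂ = f₁ · 24/13 = 295 × 1.84615 ≈ 544.6154 mm.
Horizontal AOV on the new format = 2·arctan(36 / (2 × 544.6154)) = 2·arctan(0.03305) ≈ 3.7860°.

3.786°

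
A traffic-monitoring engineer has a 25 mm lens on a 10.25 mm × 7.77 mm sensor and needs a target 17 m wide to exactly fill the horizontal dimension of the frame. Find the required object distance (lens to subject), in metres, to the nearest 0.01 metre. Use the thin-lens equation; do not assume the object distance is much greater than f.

41.49 m

W: 17 m = 17000 mm.
Magnification m = w/W = dᵢ/dₒ; combined with 1/f = 1/dₒ + 1/dᵢ this gives dₒ = f·(1 + W/w).
dₒ = 25 mm × (1 + 17000/10.25) = 25 × 1659.5366 ≈ 41488.415 mm = 41.4884 m.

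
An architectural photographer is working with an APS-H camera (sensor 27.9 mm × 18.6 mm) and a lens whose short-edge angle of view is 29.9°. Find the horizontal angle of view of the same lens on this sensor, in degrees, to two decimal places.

From the short-edge AOV: f = 18.6 / (2·tan(14.95°)) = 18.6 / 0.53403 ≈ 34.8296 mm.
Horizontal AOV = 2·arctan(27.9 / (2 × 34.8296)) = 2·arctan(0.40052) ≈ 43.6543°.

43.65°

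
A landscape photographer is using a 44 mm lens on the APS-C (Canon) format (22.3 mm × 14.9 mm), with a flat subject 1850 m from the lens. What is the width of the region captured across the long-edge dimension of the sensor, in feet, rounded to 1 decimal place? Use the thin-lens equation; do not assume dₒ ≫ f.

3076.1 ft

dₒ: 1850 m = 1.85e+06 mm.
Similar triangles through the lens centre give W/dₒ = w/dᵢ; with 1/f = 1/dₒ + 1/dᵢ this gives W = w·(dₒ − f)/f.
W = 22.3 mm × (1.85e+06 − 44) / 44 = 22.3 × 42044.4545 ≈ 937591.336 mm = 937591.336/304.8 ft = 3076.09 ft.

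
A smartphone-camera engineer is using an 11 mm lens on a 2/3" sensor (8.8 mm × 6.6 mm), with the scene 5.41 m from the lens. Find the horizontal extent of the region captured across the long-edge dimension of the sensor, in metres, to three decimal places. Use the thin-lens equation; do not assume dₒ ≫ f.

dₒ: 5.41 m = 5410 mm.
Similar triangles through the lens centre give W/dₒ = w/dᵢ; with 1/f = 1/dₒ + 1/dᵢ this gives W = w·(dₒ − f)/f.
W = 8.8 mm × (5410 − 11) / 11 = 8.8 × 490.8182 ≈ 4319.200 mm = 4.3192 m.

4.319 m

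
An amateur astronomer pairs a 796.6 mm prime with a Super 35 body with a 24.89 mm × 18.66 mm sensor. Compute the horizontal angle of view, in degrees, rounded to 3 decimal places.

Angle of view α = 2·arctan(w/2f) with w = 24.89 mm and f = 796.6 mm.
w/2f = 0.01562; arctan(0.01562) ≈ 0.8950°, so α ≈ 1.7901°.

1.790°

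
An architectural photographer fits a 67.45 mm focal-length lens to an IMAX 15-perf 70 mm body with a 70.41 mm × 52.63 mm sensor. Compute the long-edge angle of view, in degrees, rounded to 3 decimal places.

55.124°

Angle of view α = 2·arctan(w/2f) with w = 70.41 mm and f = 67.45 mm.
w/2f = 0.52194; arctan(0.52194) ≈ 27.5620°, so α ≈ 55.1239°.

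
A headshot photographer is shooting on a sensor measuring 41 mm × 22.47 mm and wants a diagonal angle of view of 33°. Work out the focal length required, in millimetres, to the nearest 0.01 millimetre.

Sensor diagonal = √(41² + 22.47²) = √2185.9009 ≈ 46.7536 mm.
From α = 2·arctan(d/2f) we get f = d / (2·tan(α/2)).
With d = 46.7536 mm and α/2 = 16.5°, tan(α/2) ≈ 0.29621, so f ≈ 46.7536 / 0.59243 ≈ 78.9188 mm.

78.92 mm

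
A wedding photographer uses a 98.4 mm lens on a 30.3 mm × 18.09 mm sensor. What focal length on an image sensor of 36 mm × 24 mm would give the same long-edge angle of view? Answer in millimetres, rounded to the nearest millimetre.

117 mm

Equal angle of view means equal width/f ratio, so f₂ = f₁ · (width₂/width₁) = 98.4 × 36/30.3.
f₂ = 98.4 × 1.18812 ≈ 116.911 mm.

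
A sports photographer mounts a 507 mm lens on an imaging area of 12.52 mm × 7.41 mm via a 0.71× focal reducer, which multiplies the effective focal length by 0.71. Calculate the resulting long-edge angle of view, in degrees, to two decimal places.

Effective focal length f = 507 × 0.71 = 359.97 mm.
α = 2·arctan(12.52 / (2 × 359.97)) = 2·arctan(0.01739) ≈ 1.9926°.

1.99°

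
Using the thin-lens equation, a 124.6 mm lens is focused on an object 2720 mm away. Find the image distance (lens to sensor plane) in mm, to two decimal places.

1/dᵢ = 1/f − 1/dₒ = 1/124.6 − 1/2720 = 0.0076580 mm⁻¹.
dᵢ = 1/0.0076580 ≈ 130.5818 mm.

130.58 mm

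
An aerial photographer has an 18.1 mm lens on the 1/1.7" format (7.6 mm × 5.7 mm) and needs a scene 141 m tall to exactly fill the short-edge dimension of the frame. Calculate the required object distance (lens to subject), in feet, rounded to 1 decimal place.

1469.0 ft

W: 141 m = 141000 mm.
Magnification m = h/W = dᵢ/dₒ; combined with 1/f = 1/dₒ + 1/dᵢ this gives dₒ = f·(1 + W/h).
dₒ = 18.1 mm × (1 + 141000/5.7) = 18.1 × 24737.8421 ≈ 447754.942 mm = 447754.942/304.8 ft = 1469.01 ft.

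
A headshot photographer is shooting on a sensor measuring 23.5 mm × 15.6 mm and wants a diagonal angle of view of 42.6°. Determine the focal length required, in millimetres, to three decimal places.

Sensor diagonal = √(23.5² + 15.6²) = √795.6100 ≈ 28.2066 mm.
From α = 2·arctan(d/2f) we get f = d / (2·tan(α/2)).
With d = 28.2066 mm and α/2 = 21.3°, tan(α/2) ≈ 0.38988, so f ≈ 28.2066 / 0.77977 ≈ 36.1730 mm.

36.173 mm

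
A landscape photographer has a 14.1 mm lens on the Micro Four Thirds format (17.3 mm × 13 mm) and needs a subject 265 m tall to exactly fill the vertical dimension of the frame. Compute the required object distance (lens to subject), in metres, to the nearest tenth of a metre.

W: 265 m = 265000 mm.
Magnification m = h/W = dᵢ/dₒ; combined with 1/f = 1/dₒ + 1/dᵢ this gives dₒ = f·(1 + W/h).
dₒ = 14.1 mm × (1 + 265000/13) = 14.1 × 20385.6154 ≈ 287437.177 mm = 287.437 m.

287.4 m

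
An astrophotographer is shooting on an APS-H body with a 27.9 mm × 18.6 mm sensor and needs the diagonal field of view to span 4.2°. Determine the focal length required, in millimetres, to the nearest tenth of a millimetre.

Sensor diagonal = √(27.9² + 18.6²) = √1124.3700 ≈ 33.5316 mm.
From α = 2·arctan(d/2f) we get f = d / (2·tan(α/2)).
With d = 33.5316 mm and α/2 = 2.1°, tan(α/2) ≈ 0.03667, so f ≈ 33.5316 / 0.07334 ≈ 457.2286 mm.

457.2 mm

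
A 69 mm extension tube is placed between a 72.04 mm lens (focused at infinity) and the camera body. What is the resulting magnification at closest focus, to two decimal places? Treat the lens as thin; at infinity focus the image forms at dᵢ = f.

The tube moves the image plane from f to f + e, so dᵢ = 72.04 + 69 = 141.04 mm. Focus is achieved when 1/f = 1/dₒ + 1/dᵢ, giving dₒ = 1/(1/f − 1/(f+e)).
Magnification m = dᵢ/dₒ = (f+e)·(1/f − 1/(f+e)) = e/f = 69/72.04 ≈ 0.9578.

0.96×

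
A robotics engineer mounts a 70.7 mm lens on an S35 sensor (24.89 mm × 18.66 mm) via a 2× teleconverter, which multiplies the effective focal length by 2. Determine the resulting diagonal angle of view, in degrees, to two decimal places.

Effective focal length f = 70.7 × 2 = 141.4 mm.
Sensor diagonal = √(24.89² + 18.66²) = √967.7077 ≈ 31.1080 mm.
α = 2·arctan(31.108 / (2 × 141.4)) = 2·arctan(0.11000) ≈ 12.5546°.

12.55°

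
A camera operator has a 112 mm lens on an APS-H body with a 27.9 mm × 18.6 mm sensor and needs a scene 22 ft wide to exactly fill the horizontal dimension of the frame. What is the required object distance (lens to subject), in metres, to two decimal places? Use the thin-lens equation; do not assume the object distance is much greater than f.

W: 22 ft × 304.8 mm/ft = 6705.60 mm.
Magnification m = w/W = dᵢ/dₒ; combined with 1/f = 1/dₒ + 1/dᵢ this gives dₒ = f·(1 + W/w).
dₒ = 112 mm × (1 + 6705.6/27.9) = 112 × 241.3441 ≈ 27030.537 mm = 27.0305 m.

27.03 m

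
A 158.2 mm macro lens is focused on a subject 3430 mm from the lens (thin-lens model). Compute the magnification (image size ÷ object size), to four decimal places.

0.0484×

Thin lens: 1/f = 1/dₒ + 1/dᵢ → 1/dᵢ = 1/158.2 − 1/3430 = 0.0060296 mm⁻¹, so dᵢ ≈ 165.8494 mm.
Magnification m = dᵢ/dₒ = 165.8494/3430 ≈ 0.04835.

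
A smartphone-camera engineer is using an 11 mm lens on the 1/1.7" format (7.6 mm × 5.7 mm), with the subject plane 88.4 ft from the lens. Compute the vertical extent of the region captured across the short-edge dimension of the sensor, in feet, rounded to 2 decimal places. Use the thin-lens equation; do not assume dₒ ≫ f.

dₒ: 88.4 ft × 304.8 mm/ft = 26944.32 mm.
Similar triangles through the lens centre give W/dₒ = h/dᵢ; with 1/f = 1/dₒ + 1/dᵢ this gives W = h·(dₒ − f)/f.
W = 5.7 mm × (26944.3 − 11) / 11 = 5.7 × 2448.4836 ≈ 13956.356 mm = 13956.356/304.8 ft = 45.7886 ft.

45.79 ft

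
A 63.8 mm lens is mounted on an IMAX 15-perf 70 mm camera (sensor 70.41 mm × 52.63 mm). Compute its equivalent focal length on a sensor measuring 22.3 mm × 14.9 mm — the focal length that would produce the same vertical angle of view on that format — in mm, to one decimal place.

Equal angle of view means equal height/f ratio, so f₂ = f₁ · (height₂/height₁) = 63.8 × 14.9/52.63.
f₂ = 63.8 × 0.28311 ≈ 18.062 mm.

18.1 mm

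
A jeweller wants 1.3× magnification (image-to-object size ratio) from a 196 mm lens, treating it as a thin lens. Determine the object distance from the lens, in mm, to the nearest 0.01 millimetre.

346.77 mm

With m = dᵢ/dₒ and 1/f = 1/dₒ + 1/dᵢ, substituting dᵢ = m·dₒ gives 1/f = (1 + 1/m)/dₒ, hence dₒ = f·(1 + 1/m).
dₒ = 196 × (1 + 1/1.3) = 196 × 1.76923 ≈ 346.769 mm.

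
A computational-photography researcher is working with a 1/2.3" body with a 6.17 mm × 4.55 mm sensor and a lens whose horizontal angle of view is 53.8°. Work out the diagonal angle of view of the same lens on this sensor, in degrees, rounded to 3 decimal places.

From the horizontal AOV: f = 6.17 / (2·tan(26.9°)) = 6.17 / 1.01466 ≈ 6.0809 mm.
Sensor diagonal = √(6.17² + 4.55²) = √58.7714 ≈ 7.6663 mm.
Diagonal AOV = 2·arctan(7.6663 / (2 × 6.0809)) = 2·arctan(0.63036) ≈ 64.4512°.

64.451°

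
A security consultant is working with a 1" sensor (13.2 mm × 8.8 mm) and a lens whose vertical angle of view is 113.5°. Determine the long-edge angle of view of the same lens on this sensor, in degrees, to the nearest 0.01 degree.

From the vertical AOV: f = 8.8 / (2·tan(56.75°)) = 8.8 / 3.05051 ≈ 2.8848 mm.
Long-edge AOV = 2·arctan(13.2 / (2 × 2.8848)) = 2·arctan(2.28788) ≈ 132.7811°.

132.78°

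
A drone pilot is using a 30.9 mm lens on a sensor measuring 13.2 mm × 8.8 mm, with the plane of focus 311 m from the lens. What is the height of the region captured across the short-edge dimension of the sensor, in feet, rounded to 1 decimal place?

290.6 ft

dₒ: 311 m = 311000 mm.
Similar triangles through the lens centre give W/dₒ = h/dᵢ; with 1/f = 1/dₒ + 1/dᵢ this gives W = h·(dₒ − f)/f.
W = 8.8 mm × (311000 − 30.9) / 30.9 = 8.8 × 10063.7249 ≈ 88560.779 mm = 88560.779/304.8 ft = 290.554 ft.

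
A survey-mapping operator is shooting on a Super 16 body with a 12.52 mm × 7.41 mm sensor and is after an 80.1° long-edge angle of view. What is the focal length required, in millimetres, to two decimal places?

7.45 mm

From α = 2·arctan(w/2f) we get f = w / (2·tan(α/2)).
With w = 12.52 mm and α/2 = 40.05°, tan(α/2) ≈ 0.84059, so f ≈ 12.52 / 1.68118 ≈ 7.4472 mm.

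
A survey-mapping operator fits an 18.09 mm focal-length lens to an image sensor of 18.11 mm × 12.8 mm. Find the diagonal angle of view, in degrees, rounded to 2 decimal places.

Sensor diagonal = √(18.11² + 12.8²) = √491.8121 ≈ 22.1768 mm.
Angle of view α = 2·arctan(d/2f) with d = 22.1768 mm and f = 18.09 mm.
d/2f = 0.61296; arctan(0.61296) ≈ 31.5066°, so α ≈ 63.0131°.

63.01°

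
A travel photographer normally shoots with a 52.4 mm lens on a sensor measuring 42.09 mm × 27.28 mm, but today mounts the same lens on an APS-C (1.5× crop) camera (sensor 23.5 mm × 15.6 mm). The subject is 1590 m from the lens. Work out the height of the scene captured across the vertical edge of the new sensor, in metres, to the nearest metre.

473 m

The focal length stays 52.4 mm; the relevant sensor dimension is now h = 15.6 mm. Object distance dₒ = 1590 m = 1.59e+06 mm.
Thin-lens field height W = h·(dₒ − f)/f = 15.6 × (1.59e+06 − 52.4)/52.4 ≈ 473343.179 mm = 473.343 m.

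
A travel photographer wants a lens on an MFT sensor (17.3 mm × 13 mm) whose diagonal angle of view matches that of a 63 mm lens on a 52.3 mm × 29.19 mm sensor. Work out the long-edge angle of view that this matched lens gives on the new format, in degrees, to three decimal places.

Sensor diagonal = √(52.3² + 29.19²) = √3587.3461 ≈ 59.8945 mm.
Sensor diagonal = √(17.3² + 13²) = √468.2900 ≈ 21.6400 mm.
Equal diagonal AOV ⇒ f₂ = f₁ · 21.6400/59.8945 = 63 × 0.36130 ≈ 22.7620 mm.
Long-edge AOV on the new format = 2·arctan(17.3 / (2 × 22.7620)) = 2·arctan(0.38002) ≈ 41.6154°.

41.615°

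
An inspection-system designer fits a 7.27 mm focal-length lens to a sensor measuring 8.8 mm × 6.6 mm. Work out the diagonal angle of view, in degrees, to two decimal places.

74.22°

Sensor diagonal = √(8.8² + 6.6²) = √121.0000 ≈ 11.0000 mm.
Angle of view α = 2·arctan(d/2f) with d = 11.0000 mm and f = 7.27 mm.
d/2f = 0.75653; arctan(0.75653) ≈ 37.1087°, so α ≈ 74.2175°.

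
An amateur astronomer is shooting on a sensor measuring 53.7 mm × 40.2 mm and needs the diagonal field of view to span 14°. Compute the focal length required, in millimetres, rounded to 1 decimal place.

273.2 mm

Sensor diagonal = √(53.7² + 40.2²) = √4499.7300 ≈ 67.0800 mm.
From α = 2·arctan(d/2f) we get f = d / (2·tan(α/2)).
With d = 67.0800 mm and α/2 = 7°, tan(α/2) ≈ 0.12278, so f ≈ 67.0800 / 0.24557 ≈ 273.1615 mm.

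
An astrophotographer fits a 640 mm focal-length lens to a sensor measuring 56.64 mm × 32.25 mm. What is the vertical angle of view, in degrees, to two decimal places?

Angle of view α = 2·arctan(h/2f) with h = 32.25 mm and f = 640 mm.
h/2f = 0.02520; arctan(0.02520) ≈ 1.4433°, so α ≈ 2.8866°.

2.89°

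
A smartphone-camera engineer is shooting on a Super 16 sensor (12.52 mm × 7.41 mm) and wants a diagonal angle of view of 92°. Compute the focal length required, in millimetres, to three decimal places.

Sensor diagonal = √(12.52² + 7.41²) = √211.6585 ≈ 14.5485 mm.
From α = 2·arctan(d/2f) we get f = d / (2·tan(α/2)).
With d = 14.5485 mm and α/2 = 46°, tan(α/2) ≈ 1.03553, so f ≈ 14.5485 / 2.07106 ≈ 7.0247 mm.

7.025 mm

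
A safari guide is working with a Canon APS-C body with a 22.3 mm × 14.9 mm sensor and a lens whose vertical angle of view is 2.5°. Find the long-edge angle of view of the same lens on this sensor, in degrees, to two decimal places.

From the vertical AOV: f = 14.9 / (2·tan(1.25°)) = 14.9 / 0.04364 ≈ 341.4287 mm.
Long-edge AOV = 2·arctan(22.3 / (2 × 341.4287)) = 2·arctan(0.03266) ≈ 3.7409°.

3.74°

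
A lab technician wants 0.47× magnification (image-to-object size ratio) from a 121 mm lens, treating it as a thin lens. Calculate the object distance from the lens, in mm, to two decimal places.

With m = dᵢ/dₒ and 1/f = 1/dₒ + 1/dᵢ, substituting dᵢ = m·dₒ gives 1/f = (1 + 1/m)/dₒ, hence dₒ = f·(1 + 1/m).
dₒ = 121 × (1 + 1/0.47) = 121 × 3.12766 ≈ 378.447 mm.

378.45 mm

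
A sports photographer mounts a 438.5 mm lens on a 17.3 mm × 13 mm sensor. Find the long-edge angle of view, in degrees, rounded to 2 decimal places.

2.26°

Angle of view α = 2·arctan(w/2f) with w = 17.3 mm and f = 438.5 mm.
w/2f = 0.01973; arctan(0.01973) ≈ 1.1301°, so α ≈ 2.2602°.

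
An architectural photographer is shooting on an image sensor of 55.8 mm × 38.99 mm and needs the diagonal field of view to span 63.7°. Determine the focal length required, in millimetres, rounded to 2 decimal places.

54.79 mm

Sensor diagonal = √(55.8² + 38.99²) = √4633.8601 ≈ 68.0725 mm.
From α = 2·arctan(d/2f) we get f = d / (2·tan(α/2)).
With d = 68.0725 mm and α/2 = 31.85°, tan(α/2) ≈ 0.62124, so f ≈ 68.0725 / 1.24247 ≈ 54.7880 mm.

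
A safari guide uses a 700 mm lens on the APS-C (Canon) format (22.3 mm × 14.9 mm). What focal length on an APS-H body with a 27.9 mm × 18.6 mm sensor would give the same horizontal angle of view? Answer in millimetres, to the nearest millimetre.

876 mm

Equal angle of view means equal width/f ratio, so f₂ = f₁ · (width₂/width₁) = 700 × 27.9/22.3.
f₂ = 700 × 1.25112 ≈ 875.785 mm.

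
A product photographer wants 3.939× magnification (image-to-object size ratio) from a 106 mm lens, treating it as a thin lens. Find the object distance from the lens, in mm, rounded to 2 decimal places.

With m = dᵢ/dₒ and 1/f = 1/dₒ + 1/dᵢ, substituting dᵢ = m·dₒ gives 1/f = (1 + 1/m)/dₒ, hence dₒ = f·(1 + 1/m).
dₒ = 106 × (1 + 1/3.939) = 106 × 1.25387 ≈ 132.910 mm.

132.91 mm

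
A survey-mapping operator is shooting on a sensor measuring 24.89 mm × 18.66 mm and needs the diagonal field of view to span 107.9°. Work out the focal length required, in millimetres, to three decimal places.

11.321 mm

Sensor diagonal = √(24.89² + 18.66²) = √967.7077 ≈ 31.1080 mm.
From α = 2·arctan(d/2f) we get f = d / (2·tan(α/2)).
With d = 31.1080 mm and α/2 = 53.95°, tan(α/2) ≈ 1.37386, so f ≈ 31.1080 / 2.74772 ≈ 11.3214 mm.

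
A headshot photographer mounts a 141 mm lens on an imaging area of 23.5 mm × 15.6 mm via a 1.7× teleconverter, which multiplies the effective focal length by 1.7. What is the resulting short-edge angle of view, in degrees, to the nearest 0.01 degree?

Effective focal length f = 141 × 1.7 = 239.7 mm.
α = 2·arctan(15.6 / (2 × 239.7)) = 2·arctan(0.03254) ≈ 3.7276°.

3.73°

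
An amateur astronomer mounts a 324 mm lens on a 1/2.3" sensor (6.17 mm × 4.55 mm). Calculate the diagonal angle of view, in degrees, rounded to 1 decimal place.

Sensor diagonal = √(6.17² + 4.55²) = √58.7714 ≈ 7.6663 mm.
Angle of view α = 2·arctan(d/2f) with d = 7.6663 mm and f = 324 mm.
d/2f = 0.01183; arctan(0.01183) ≈ 0.6778°, so α ≈ 1.3556°.

1.4°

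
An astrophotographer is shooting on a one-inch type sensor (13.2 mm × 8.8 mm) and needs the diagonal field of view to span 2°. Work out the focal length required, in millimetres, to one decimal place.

454.4 mm

Sensor diagonal = √(13.2² + 8.8²) = √251.6800 ≈ 15.8644 mm.
From α = 2·arctan(d/2f) we get f = d / (2·tan(α/2)).
With d = 15.8644 mm and α/2 = 1°, tan(α/2) ≈ 0.01746, so f ≈ 15.8644 / 0.03491 ≈ 454.4362 mm.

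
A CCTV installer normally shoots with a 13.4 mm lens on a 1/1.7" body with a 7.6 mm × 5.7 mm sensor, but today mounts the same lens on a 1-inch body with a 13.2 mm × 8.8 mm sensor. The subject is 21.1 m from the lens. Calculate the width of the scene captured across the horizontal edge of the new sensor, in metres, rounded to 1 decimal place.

The focal length stays 13.4 mm; the relevant sensor dimension is now w = 13.2 mm. Object distance dₒ = 21.1 m = 21100 mm.
Thin-lens field width W = w·(dₒ − f)/f = 13.2 × (21100 − 13.4)/13.4 ≈ 20771.875 mm = 20.7719 m.

20.8 m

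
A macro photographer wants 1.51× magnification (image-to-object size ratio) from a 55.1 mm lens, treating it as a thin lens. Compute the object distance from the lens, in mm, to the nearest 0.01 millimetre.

91.59 mm

With m = dᵢ/dₒ and 1/f = 1/dₒ + 1/dᵢ, substituting dᵢ = m·dₒ gives 1/f = (1 + 1/m)/dₒ, hence dₒ = f·(1 + 1/m).
dₒ = 55.1 × (1 + 1/1.51) = 55.1 × 1.66225 ≈ 91.590 mm.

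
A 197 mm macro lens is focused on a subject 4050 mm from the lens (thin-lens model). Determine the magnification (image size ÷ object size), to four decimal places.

0.0511×

Thin lens: 1/f = 1/dₒ + 1/dᵢ → 1/dᵢ = 1/197 − 1/4050 = 0.0048292 mm⁻¹, so dᵢ ≈ 207.0724 mm.
Magnification m = dᵢ/dₒ = 207.0724/4050 ≈ 0.05113.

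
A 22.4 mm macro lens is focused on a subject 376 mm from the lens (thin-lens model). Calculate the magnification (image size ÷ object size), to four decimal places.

Thin lens: 1/f = 1/dₒ + 1/dᵢ → 1/dᵢ = 1/22.4 − 1/376 = 0.0419833 mm⁻¹, so dᵢ ≈ 23.8190 mm.
Magnification m = dᵢ/dₒ = 23.8190/376 ≈ 0.06335.

0.0633×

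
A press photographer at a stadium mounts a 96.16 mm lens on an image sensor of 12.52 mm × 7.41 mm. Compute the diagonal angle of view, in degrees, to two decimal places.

Sensor diagonal = √(12.52² + 7.41²) = √211.6585 ≈ 14.5485 mm.
Angle of view α = 2·arctan(d/2f) with d = 14.5485 mm and f = 96.16 mm.
d/2f = 0.07565; arctan(0.07565) ≈ 4.3260°, so α ≈ 8.6521°.

8.65°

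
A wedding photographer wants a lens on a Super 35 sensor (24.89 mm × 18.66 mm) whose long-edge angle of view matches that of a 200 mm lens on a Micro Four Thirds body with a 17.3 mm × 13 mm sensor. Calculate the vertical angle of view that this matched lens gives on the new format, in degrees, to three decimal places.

3.714°

Equal long-edge AOV ⇒ f₂ = f₁ · 24.89/17.3 = 200 × 1.43873 ≈ 287.7457 mm.
Vertical AOV on the new format = 2·arctan(18.66 / (2 × 287.7457)) = 2·arctan(0.03242) ≈ 3.7143°.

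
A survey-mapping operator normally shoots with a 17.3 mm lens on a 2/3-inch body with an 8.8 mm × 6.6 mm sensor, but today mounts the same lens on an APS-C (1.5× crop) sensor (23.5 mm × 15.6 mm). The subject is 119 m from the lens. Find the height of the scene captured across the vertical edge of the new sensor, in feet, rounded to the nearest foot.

The focal length stays 17.3 mm; the relevant sensor dimension is now h = 15.6 mm. Object distance dₒ = 119 m = 119000 mm.
Thin-lens field height W = h·(dₒ − f)/f = 15.6 × (119000 − 17.3)/17.3 ≈ 107290.758 mm = 107290.758/304.8 ft = 352.004 ft.

352 ft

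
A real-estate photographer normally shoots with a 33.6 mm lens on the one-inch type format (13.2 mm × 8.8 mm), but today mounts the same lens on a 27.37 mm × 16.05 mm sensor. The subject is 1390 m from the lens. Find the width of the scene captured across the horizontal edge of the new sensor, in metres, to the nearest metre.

1132 m

The focal length stays 33.6 mm; the relevant sensor dimension is now w = 27.37 mm. Object distance dₒ = 1390 m = 1.39e+06 mm.
Thin-lens field width W = w·(dₒ − f)/f = 27.37 × (1.39e+06 − 33.6)/33.6 ≈ 1132243.463 mm = 1132.24 m.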